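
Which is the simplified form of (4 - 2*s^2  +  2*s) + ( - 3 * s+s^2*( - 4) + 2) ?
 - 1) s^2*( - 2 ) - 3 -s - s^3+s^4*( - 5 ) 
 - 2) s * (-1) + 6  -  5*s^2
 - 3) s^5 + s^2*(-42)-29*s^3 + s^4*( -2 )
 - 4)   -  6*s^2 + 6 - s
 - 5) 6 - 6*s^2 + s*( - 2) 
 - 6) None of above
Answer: 4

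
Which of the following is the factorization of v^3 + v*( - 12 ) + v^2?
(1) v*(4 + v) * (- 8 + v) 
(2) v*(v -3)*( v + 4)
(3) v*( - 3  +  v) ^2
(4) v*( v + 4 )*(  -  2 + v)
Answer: 2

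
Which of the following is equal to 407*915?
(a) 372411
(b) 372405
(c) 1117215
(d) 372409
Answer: b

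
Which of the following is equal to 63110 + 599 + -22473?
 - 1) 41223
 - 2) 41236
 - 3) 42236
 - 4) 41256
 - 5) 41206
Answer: 2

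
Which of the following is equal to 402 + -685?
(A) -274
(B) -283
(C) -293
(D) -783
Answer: B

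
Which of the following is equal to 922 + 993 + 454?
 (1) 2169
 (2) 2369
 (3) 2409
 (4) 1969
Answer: 2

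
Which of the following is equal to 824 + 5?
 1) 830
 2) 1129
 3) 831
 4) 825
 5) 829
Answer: 5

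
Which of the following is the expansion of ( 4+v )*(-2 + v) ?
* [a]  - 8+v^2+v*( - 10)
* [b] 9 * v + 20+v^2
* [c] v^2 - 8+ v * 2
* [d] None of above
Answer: c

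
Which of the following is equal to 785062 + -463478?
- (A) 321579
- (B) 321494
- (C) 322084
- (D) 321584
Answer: D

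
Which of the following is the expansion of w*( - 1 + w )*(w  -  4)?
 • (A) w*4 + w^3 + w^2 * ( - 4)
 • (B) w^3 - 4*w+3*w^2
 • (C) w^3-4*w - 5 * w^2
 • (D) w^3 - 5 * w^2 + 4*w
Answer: D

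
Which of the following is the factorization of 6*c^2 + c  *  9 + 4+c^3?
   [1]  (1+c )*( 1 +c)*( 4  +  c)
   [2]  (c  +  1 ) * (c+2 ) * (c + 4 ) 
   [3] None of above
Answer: 1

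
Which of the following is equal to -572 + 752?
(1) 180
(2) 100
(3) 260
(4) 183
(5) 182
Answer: 1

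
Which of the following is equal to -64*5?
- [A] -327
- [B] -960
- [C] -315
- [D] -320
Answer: D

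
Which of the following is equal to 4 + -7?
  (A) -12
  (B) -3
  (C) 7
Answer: B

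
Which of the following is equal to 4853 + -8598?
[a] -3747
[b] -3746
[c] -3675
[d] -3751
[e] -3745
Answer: e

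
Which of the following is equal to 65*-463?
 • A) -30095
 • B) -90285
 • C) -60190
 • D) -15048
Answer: A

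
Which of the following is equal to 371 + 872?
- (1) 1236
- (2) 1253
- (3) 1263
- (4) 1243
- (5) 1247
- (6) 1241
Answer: 4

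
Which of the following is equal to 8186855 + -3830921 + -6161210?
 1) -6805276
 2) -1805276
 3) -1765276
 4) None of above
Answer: 2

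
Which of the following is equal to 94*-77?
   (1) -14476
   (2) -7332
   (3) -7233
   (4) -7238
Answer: 4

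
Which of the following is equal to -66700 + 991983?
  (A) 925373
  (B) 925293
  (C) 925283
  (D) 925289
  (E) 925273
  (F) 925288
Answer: C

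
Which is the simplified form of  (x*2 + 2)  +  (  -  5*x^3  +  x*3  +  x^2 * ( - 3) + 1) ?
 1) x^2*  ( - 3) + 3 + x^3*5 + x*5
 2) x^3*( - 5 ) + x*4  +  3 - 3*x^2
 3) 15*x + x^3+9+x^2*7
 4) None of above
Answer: 4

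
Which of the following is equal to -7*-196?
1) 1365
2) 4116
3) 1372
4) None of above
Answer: 3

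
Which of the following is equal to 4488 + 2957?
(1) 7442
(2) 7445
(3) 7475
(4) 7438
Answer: 2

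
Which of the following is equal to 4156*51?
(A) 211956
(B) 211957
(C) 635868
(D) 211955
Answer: A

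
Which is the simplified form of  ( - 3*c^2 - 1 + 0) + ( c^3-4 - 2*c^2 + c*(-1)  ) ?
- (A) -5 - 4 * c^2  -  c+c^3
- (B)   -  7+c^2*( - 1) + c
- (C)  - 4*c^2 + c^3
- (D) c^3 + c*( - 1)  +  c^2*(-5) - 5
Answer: D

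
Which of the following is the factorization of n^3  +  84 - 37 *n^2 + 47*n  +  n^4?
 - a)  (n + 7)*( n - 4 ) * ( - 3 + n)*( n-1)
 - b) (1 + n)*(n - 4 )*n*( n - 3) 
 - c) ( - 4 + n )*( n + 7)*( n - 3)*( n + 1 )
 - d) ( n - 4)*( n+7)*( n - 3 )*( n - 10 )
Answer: c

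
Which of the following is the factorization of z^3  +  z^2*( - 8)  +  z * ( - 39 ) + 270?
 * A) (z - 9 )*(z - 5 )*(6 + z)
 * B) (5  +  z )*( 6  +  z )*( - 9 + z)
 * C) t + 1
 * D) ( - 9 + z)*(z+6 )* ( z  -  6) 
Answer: A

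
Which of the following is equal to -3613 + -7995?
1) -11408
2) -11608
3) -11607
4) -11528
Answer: 2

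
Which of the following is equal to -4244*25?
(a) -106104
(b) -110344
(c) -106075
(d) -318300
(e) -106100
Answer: e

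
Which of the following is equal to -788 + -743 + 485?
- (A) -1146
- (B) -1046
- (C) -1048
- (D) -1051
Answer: B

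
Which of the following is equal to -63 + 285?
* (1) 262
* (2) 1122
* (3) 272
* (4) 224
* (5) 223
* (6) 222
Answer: 6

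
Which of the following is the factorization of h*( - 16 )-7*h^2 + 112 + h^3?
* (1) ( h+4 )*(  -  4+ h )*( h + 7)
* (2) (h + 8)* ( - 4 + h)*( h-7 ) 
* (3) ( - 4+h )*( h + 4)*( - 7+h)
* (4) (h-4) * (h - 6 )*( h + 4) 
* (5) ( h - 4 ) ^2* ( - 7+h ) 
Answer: 3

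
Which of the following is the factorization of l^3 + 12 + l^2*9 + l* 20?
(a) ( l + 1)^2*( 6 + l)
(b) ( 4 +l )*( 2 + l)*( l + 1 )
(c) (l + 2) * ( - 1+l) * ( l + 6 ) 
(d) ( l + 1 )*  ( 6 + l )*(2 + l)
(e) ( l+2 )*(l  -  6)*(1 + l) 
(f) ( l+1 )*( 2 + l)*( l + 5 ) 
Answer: d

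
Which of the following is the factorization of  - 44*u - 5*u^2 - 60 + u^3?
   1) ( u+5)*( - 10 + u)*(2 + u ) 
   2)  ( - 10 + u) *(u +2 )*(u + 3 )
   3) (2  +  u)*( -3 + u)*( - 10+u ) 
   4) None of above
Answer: 2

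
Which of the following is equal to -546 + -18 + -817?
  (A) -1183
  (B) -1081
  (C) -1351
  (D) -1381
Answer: D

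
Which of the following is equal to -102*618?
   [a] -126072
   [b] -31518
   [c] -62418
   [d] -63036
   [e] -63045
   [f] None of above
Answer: d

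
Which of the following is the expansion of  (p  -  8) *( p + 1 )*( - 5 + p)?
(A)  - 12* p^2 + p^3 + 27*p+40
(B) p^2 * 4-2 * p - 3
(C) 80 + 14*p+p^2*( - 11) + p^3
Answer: A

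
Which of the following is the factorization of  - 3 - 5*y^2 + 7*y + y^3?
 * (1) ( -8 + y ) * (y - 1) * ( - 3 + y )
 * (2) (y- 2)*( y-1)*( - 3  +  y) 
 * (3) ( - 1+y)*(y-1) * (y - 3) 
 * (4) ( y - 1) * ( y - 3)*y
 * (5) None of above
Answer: 3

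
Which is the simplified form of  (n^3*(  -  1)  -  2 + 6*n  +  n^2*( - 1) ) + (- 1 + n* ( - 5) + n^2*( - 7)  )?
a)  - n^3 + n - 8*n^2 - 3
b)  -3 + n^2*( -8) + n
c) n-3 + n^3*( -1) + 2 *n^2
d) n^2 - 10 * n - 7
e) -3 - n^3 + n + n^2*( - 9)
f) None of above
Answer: a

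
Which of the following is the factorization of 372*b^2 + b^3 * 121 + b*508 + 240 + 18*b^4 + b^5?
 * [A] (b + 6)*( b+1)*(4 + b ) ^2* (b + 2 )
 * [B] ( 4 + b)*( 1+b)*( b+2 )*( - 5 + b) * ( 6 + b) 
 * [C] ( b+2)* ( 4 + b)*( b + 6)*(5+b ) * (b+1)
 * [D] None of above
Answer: C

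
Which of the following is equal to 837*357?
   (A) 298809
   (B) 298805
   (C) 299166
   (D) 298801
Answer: A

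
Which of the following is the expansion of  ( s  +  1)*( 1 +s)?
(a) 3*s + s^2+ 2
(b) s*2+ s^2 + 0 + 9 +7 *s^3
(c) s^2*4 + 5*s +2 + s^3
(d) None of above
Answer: d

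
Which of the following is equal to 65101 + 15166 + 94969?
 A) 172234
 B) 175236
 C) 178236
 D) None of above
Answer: B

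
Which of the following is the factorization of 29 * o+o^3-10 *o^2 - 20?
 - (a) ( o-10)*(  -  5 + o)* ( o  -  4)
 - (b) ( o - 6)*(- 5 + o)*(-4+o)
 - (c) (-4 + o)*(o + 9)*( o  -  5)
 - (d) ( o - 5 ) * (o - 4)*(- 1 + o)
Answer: d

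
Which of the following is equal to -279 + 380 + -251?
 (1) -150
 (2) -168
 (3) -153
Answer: 1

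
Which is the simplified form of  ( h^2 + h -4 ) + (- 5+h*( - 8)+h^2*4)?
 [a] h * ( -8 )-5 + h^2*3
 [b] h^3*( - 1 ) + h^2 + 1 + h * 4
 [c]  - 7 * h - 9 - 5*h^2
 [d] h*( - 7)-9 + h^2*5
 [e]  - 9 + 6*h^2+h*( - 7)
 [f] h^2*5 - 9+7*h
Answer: d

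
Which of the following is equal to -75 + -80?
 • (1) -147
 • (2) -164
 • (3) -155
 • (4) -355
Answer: 3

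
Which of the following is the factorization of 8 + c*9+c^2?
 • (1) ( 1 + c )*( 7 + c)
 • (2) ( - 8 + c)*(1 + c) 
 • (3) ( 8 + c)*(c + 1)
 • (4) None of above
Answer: 3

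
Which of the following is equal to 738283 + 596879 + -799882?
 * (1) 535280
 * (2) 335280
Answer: 1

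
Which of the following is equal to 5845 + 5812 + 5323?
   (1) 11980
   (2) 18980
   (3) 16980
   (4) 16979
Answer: 3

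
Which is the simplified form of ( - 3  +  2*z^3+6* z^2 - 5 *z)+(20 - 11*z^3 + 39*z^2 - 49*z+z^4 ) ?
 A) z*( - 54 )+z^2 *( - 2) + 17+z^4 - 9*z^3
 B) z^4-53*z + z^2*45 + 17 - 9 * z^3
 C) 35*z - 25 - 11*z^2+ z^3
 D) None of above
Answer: D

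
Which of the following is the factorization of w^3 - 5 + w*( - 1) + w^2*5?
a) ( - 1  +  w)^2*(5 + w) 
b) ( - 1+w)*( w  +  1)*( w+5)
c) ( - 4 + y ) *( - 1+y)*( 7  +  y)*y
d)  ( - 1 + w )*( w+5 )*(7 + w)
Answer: b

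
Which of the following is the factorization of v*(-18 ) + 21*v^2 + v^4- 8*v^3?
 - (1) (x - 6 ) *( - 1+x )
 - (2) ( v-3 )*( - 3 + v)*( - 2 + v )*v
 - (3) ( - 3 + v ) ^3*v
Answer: 2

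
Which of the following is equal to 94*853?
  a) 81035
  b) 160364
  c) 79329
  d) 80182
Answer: d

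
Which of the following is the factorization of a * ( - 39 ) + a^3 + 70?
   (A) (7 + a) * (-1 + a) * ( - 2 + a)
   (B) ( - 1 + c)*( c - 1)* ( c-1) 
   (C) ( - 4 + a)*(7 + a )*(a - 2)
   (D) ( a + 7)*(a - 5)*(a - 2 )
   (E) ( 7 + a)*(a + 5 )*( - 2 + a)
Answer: D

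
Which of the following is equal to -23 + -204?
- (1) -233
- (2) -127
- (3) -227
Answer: 3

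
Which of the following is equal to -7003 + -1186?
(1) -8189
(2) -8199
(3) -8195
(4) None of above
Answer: 1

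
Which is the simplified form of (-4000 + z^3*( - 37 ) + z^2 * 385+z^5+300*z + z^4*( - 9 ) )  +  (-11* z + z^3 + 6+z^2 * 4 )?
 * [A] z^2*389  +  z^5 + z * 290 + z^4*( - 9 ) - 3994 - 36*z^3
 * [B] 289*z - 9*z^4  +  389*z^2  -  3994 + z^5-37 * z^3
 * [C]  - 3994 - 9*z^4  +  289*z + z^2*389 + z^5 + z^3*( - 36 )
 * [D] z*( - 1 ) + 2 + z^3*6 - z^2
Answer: C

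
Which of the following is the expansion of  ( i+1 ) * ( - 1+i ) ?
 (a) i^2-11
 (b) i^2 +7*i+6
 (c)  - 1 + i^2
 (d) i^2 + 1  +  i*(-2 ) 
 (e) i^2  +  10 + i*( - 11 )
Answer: c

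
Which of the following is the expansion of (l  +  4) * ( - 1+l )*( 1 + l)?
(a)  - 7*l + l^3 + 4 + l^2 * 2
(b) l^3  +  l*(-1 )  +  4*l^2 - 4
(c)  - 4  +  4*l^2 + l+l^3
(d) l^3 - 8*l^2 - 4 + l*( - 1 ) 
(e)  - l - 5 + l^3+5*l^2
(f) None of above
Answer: b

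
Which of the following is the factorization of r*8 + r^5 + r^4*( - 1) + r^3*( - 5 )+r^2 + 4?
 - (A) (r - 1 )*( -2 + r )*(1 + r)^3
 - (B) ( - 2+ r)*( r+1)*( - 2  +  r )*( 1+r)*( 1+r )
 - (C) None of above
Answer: B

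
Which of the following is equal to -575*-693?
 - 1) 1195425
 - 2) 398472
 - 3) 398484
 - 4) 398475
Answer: 4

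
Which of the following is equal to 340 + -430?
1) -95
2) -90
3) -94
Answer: 2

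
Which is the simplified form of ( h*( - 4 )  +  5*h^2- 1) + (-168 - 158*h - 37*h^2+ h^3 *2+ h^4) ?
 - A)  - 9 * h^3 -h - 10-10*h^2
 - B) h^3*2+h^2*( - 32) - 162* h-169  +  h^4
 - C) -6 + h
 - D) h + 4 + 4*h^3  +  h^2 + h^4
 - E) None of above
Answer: B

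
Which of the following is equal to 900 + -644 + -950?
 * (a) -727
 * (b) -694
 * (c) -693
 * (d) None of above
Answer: b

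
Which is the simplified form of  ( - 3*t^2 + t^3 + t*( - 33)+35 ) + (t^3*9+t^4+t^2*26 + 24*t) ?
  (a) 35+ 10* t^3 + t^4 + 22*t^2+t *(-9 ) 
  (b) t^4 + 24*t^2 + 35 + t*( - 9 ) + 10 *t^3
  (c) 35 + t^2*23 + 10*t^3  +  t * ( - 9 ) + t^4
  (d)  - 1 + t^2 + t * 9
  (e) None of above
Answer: c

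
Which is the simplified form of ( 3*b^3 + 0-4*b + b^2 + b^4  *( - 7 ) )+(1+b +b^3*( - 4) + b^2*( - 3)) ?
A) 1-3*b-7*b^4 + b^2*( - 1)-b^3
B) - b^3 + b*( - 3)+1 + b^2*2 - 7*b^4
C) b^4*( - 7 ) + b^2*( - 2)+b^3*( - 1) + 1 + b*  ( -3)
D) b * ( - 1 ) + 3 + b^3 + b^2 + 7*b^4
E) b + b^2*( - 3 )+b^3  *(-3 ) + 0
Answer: C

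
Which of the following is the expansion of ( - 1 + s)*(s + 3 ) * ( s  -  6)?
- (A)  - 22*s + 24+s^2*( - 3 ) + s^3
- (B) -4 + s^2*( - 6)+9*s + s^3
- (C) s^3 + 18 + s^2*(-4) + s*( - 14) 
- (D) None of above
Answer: D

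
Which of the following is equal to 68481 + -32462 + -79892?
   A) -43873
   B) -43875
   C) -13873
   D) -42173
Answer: A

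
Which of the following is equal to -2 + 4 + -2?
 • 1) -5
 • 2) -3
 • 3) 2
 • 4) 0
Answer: 4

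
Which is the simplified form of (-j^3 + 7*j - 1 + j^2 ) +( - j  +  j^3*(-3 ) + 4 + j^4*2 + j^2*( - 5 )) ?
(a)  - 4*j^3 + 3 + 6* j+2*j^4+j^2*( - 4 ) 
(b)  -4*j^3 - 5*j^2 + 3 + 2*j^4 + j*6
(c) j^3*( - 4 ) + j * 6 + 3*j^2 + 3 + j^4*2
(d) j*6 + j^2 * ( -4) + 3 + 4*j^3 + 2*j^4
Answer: a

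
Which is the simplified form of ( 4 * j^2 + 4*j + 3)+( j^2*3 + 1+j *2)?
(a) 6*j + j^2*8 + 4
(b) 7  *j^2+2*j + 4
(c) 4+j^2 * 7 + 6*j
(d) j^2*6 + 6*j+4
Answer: c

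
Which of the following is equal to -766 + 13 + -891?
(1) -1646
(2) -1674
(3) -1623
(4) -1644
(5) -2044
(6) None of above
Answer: 4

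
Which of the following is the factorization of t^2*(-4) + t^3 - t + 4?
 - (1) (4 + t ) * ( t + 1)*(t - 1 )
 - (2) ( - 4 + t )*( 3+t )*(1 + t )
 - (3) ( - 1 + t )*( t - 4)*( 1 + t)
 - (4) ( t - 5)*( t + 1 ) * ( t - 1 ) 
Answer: 3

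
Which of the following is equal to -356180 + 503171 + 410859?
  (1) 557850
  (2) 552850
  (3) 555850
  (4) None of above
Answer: 1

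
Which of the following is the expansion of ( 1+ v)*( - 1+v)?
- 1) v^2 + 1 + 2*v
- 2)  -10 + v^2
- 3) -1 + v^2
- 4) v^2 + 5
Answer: 3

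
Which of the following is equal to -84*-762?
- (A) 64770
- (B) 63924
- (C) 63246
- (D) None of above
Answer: D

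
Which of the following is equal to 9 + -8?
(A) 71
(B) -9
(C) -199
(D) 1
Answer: D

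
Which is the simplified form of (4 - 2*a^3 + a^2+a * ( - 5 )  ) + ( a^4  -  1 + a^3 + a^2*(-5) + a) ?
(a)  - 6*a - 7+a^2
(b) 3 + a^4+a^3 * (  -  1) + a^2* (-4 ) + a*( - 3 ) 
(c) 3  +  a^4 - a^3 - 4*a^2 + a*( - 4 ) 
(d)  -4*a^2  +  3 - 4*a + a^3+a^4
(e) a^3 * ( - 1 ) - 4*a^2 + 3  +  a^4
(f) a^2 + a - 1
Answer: c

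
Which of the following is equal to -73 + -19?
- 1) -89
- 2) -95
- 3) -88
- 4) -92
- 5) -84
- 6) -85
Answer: 4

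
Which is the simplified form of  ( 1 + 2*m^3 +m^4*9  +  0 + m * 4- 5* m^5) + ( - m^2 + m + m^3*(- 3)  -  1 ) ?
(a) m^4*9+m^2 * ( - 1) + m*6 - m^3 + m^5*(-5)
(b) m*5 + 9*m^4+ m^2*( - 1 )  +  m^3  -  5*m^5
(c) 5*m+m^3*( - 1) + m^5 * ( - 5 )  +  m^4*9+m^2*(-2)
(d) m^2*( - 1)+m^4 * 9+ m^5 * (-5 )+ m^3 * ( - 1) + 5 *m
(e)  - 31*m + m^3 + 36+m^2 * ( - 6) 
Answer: d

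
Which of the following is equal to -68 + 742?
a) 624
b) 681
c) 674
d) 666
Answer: c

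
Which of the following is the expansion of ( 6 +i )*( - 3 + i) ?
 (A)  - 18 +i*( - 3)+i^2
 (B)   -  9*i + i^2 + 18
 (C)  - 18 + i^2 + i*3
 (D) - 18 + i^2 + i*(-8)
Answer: C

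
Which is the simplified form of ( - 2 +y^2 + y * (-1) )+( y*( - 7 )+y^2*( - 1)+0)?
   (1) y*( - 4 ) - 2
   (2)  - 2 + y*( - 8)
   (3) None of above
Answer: 2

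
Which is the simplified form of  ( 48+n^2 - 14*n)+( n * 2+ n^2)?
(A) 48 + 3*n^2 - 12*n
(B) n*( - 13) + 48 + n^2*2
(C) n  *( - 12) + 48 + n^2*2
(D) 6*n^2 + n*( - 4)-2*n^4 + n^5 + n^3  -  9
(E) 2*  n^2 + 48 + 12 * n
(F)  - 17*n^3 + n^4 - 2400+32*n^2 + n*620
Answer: C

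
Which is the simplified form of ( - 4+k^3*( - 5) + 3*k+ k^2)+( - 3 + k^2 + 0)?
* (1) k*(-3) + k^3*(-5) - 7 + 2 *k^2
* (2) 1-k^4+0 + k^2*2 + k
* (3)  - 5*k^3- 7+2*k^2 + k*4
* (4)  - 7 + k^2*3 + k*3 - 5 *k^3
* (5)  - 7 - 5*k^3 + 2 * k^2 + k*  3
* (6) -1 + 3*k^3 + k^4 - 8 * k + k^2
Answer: 5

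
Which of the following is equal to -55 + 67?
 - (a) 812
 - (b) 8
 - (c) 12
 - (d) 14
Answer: c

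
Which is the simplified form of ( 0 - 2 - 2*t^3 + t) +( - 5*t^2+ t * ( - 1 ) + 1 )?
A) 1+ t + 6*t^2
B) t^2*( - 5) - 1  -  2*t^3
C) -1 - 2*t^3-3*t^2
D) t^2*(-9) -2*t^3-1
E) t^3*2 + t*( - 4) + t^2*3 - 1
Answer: B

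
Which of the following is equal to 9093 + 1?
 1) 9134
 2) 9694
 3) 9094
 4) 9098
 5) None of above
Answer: 3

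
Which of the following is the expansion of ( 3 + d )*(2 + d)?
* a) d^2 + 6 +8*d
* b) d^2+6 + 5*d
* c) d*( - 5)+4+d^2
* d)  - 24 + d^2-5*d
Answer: b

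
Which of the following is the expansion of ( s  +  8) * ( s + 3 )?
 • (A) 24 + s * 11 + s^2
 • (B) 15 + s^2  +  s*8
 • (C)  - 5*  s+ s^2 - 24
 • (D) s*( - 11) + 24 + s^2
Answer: A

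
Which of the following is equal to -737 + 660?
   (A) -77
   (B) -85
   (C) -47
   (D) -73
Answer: A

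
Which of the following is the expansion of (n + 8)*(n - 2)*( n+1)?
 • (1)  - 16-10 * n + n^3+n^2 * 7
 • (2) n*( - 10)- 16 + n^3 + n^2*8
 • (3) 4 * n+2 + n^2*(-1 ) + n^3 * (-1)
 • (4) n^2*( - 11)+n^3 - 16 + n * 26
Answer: 1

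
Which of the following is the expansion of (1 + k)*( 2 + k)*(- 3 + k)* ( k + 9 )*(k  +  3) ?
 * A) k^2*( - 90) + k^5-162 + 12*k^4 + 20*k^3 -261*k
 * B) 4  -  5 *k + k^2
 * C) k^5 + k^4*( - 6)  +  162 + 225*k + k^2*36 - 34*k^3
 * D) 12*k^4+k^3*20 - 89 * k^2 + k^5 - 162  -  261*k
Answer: A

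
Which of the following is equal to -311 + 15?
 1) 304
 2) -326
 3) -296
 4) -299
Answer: 3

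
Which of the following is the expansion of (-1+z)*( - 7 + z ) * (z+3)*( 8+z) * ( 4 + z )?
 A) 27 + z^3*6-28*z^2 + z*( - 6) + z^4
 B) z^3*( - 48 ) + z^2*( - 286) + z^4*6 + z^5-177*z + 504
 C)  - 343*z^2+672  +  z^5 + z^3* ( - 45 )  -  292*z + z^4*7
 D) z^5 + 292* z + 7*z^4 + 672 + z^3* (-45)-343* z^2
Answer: C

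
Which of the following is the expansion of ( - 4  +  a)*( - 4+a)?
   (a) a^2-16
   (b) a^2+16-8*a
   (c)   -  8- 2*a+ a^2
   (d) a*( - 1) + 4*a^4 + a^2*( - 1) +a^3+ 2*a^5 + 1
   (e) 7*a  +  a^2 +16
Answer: b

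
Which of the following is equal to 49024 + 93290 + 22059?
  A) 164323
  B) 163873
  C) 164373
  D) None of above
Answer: C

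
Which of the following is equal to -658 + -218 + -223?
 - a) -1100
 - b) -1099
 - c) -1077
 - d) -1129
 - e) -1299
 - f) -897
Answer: b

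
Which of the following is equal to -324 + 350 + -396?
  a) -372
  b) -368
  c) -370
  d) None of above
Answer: c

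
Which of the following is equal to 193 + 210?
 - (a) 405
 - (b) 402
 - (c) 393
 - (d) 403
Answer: d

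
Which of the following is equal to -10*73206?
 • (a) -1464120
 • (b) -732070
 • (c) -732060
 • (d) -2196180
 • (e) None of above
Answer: c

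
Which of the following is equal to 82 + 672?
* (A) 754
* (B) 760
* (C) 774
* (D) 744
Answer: A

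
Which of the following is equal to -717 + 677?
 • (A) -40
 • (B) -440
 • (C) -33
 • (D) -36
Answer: A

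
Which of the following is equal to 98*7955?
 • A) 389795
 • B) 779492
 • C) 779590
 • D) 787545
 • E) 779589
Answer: C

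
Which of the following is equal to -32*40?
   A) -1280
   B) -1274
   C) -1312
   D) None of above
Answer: A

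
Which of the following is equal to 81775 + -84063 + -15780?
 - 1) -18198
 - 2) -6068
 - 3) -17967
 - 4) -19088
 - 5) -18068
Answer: 5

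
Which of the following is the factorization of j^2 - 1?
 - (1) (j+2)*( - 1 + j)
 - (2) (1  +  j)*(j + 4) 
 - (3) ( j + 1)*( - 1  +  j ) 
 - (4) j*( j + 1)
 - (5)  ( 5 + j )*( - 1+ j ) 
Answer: 3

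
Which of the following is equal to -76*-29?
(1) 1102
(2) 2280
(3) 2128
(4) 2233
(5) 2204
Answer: 5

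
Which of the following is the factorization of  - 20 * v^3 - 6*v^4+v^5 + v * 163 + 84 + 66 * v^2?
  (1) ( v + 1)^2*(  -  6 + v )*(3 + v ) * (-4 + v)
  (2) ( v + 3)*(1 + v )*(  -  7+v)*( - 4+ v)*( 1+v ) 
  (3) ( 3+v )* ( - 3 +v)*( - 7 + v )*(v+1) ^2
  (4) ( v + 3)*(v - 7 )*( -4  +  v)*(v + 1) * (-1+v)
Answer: 2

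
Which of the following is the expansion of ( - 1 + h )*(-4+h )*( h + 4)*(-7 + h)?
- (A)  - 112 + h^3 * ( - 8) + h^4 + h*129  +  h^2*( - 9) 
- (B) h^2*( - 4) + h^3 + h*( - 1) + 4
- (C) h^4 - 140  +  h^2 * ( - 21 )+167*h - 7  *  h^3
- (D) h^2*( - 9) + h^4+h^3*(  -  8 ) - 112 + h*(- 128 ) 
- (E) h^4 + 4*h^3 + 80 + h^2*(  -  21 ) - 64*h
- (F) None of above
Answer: F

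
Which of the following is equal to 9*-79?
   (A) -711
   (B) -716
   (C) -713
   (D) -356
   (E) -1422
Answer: A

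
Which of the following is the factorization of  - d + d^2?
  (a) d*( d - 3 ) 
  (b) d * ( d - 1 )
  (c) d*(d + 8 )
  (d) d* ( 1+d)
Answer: b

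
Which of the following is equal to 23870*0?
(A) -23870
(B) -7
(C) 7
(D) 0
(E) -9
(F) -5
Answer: D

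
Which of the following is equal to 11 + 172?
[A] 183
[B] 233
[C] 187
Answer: A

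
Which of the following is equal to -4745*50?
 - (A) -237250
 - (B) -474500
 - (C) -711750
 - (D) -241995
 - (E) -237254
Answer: A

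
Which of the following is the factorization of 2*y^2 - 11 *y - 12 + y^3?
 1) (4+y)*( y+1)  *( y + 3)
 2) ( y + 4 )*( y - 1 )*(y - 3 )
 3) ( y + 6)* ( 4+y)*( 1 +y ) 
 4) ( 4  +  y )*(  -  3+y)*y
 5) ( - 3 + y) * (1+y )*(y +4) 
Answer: 5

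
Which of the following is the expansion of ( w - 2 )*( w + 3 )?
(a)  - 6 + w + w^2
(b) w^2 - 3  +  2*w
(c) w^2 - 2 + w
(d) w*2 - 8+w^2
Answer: a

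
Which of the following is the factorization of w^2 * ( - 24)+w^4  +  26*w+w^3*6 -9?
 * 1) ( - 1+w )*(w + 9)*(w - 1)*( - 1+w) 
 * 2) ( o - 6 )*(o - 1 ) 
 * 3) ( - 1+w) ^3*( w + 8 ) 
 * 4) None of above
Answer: 1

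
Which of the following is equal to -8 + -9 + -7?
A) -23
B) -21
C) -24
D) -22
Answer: C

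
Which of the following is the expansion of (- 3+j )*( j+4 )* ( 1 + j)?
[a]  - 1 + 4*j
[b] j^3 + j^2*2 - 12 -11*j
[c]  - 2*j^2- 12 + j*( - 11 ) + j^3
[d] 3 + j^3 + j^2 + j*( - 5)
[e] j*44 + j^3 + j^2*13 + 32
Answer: b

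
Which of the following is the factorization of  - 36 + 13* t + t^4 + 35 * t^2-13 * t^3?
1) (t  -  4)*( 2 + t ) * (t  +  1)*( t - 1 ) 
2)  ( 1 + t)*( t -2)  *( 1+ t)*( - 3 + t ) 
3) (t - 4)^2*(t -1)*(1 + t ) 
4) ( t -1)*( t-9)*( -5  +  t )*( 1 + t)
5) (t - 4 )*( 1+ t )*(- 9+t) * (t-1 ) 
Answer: 5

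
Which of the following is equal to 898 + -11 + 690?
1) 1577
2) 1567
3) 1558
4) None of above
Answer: 1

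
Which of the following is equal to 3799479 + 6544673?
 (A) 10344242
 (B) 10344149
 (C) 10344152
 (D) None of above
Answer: C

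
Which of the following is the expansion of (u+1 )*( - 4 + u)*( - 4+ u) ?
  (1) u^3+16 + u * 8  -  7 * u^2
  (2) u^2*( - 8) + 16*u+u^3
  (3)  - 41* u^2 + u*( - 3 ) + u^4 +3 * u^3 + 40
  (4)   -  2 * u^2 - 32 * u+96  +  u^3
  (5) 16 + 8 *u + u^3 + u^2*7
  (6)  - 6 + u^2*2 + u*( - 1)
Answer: 1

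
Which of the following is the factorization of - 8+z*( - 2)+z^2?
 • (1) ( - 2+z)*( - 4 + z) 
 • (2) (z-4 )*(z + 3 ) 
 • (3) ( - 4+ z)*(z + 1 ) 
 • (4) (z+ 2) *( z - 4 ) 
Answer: 4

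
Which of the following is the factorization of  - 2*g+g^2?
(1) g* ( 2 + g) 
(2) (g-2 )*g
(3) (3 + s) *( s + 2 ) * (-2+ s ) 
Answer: 2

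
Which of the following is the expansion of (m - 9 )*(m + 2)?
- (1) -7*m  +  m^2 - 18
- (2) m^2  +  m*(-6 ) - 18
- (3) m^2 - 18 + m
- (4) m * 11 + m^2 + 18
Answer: 1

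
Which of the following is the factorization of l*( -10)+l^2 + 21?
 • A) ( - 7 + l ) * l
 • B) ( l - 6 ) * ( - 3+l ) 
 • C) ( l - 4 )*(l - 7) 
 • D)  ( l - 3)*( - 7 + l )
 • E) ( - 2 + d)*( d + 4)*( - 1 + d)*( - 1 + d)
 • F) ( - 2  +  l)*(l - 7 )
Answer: D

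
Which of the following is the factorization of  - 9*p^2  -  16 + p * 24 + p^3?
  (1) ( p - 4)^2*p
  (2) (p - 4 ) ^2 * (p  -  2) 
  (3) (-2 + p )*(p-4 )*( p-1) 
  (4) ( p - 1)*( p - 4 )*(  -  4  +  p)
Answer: 4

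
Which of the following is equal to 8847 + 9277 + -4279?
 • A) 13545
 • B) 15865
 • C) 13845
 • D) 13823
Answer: C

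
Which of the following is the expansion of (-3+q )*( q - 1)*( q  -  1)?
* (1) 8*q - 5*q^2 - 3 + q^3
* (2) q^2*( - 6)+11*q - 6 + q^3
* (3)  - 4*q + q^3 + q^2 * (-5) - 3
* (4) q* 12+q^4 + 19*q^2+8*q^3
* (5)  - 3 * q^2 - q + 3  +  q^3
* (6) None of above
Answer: 6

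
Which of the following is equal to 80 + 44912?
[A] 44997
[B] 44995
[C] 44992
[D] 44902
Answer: C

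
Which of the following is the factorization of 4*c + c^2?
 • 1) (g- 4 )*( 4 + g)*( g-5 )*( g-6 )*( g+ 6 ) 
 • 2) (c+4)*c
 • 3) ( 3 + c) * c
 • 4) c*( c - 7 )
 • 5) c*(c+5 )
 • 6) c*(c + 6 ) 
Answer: 2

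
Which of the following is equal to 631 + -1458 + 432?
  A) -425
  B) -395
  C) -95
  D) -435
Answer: B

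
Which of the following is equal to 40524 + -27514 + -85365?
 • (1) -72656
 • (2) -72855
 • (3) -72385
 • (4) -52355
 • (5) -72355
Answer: 5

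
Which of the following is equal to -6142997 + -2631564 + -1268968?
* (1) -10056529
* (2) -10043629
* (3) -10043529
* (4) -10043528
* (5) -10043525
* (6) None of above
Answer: 3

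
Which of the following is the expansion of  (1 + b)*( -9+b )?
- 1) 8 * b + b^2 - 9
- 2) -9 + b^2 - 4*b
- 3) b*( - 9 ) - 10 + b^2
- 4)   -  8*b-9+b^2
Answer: 4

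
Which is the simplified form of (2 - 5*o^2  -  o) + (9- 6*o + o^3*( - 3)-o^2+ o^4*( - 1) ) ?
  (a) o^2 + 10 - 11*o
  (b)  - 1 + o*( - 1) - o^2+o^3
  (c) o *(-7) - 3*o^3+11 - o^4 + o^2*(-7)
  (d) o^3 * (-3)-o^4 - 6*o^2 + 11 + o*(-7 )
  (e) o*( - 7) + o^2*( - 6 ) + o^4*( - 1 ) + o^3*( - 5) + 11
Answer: d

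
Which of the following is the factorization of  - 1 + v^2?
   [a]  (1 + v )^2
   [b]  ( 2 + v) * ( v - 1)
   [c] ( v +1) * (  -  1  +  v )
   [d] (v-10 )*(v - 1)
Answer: c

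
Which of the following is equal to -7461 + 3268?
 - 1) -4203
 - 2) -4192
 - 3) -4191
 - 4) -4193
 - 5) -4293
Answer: 4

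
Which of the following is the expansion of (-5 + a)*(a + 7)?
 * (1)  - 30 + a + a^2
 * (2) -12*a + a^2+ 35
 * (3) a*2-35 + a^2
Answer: 3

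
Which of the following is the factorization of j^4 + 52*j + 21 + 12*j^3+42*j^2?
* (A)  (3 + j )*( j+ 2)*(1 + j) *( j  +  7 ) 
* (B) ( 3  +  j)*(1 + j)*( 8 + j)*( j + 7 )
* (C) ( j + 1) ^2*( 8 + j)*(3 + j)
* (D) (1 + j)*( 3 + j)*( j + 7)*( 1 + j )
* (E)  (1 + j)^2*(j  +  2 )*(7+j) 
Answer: D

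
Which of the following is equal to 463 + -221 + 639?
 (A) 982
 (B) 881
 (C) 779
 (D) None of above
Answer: B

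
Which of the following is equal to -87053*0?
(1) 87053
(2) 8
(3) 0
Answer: 3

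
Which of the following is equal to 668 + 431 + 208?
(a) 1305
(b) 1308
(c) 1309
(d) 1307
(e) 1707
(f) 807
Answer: d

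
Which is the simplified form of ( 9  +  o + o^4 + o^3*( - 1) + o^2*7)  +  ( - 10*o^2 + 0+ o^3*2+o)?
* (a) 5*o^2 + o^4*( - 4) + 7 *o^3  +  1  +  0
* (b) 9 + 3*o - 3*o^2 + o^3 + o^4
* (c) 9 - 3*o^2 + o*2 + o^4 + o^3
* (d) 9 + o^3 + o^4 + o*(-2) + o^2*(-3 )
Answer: c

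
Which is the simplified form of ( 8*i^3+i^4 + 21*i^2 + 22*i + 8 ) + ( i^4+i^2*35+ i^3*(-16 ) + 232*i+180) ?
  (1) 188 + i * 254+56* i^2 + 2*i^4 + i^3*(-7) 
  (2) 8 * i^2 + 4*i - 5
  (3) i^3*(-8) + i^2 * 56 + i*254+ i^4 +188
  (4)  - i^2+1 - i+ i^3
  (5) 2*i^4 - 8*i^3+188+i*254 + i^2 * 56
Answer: 5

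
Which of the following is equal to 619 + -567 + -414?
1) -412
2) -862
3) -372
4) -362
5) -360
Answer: 4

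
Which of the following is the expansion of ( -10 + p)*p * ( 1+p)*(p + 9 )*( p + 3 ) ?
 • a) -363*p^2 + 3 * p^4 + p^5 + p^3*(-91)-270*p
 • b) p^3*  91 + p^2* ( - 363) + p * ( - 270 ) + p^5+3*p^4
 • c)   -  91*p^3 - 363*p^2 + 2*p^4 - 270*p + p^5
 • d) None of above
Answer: a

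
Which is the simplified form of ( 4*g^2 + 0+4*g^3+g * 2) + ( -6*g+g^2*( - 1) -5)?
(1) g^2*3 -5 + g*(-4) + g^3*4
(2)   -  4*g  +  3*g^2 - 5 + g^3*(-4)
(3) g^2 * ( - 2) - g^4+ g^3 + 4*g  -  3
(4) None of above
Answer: 1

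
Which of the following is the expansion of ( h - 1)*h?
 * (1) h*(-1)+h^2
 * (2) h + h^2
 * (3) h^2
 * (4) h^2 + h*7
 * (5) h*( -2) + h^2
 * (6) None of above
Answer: 1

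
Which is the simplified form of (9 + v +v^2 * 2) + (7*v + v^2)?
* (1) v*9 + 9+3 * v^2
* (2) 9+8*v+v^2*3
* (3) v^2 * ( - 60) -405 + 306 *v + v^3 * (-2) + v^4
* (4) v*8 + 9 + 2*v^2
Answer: 2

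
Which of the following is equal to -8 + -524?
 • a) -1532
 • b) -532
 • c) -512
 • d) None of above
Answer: b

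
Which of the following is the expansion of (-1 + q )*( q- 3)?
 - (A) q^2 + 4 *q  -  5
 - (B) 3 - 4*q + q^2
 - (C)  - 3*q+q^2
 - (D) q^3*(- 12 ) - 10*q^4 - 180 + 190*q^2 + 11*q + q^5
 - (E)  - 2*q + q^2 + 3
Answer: B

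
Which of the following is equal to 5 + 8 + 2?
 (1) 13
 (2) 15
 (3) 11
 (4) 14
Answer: 2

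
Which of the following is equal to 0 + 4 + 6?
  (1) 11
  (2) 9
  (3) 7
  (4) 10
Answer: 4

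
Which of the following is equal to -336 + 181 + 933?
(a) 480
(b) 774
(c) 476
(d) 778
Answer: d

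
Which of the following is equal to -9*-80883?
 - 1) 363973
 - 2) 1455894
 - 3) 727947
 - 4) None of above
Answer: 3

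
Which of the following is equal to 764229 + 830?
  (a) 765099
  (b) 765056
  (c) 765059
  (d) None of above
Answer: c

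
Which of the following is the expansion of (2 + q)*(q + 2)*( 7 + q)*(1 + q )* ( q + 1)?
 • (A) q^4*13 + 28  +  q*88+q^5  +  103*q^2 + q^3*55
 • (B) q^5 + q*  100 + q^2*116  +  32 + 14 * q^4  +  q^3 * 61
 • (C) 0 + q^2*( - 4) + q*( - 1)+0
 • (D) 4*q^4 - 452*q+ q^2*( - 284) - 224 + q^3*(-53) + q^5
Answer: A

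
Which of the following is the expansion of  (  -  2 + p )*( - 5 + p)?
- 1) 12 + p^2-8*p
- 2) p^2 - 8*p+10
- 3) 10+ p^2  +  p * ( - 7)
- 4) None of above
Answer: 3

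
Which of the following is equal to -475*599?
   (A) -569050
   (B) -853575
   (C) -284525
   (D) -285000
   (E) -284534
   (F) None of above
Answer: C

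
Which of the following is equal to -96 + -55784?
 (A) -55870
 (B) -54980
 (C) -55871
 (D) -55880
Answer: D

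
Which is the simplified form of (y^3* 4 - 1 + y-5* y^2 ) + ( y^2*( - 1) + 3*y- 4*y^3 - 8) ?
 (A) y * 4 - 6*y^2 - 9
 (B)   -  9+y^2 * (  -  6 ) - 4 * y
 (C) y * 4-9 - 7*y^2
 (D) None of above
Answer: A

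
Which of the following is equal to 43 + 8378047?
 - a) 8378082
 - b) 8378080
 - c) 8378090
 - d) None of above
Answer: c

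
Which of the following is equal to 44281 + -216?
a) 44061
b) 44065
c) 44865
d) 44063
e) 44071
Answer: b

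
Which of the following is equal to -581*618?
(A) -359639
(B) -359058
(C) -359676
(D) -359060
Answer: B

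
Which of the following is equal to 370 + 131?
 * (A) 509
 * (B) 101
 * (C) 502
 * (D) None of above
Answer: D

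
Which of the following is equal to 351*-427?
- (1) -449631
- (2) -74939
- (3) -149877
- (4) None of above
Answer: 3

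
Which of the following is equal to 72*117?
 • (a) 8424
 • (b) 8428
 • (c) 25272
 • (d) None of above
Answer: a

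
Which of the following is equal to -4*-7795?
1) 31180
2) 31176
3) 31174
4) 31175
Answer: 1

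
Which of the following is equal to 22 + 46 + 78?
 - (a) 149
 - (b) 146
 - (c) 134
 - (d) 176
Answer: b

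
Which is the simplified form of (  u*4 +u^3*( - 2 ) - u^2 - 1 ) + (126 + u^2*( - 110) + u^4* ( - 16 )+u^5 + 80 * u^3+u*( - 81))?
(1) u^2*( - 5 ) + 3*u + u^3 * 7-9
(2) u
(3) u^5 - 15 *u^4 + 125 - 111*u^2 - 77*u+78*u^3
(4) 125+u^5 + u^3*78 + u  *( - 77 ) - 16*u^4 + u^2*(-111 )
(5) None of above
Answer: 4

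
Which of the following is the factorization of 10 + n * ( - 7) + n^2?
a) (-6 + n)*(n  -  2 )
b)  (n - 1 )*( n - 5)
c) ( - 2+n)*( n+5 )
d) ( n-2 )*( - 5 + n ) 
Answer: d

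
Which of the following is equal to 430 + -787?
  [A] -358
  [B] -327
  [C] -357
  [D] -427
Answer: C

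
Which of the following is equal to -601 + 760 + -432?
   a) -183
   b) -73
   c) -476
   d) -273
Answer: d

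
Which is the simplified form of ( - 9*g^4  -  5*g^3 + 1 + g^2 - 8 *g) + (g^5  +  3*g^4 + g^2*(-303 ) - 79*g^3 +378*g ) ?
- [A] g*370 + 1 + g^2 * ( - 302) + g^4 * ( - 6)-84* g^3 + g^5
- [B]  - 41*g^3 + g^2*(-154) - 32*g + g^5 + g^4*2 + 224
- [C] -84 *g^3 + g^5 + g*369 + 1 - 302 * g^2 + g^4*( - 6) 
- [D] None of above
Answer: A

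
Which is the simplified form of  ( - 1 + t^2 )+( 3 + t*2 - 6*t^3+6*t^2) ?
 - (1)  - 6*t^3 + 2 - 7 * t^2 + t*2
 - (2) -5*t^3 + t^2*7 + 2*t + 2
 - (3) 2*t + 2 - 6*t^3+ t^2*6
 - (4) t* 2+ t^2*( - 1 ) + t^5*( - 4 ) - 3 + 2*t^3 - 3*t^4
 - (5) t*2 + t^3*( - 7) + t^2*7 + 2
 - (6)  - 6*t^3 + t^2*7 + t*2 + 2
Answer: 6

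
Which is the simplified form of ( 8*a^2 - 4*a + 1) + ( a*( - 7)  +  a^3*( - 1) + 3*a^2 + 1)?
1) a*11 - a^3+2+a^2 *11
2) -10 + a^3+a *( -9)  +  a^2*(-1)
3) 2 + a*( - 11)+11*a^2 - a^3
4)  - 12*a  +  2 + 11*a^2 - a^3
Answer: 3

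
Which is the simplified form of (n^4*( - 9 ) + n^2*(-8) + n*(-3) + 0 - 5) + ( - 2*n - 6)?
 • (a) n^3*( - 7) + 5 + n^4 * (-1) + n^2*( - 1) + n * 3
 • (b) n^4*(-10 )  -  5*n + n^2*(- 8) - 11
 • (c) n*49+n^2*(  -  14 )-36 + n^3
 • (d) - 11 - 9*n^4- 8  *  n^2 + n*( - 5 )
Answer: d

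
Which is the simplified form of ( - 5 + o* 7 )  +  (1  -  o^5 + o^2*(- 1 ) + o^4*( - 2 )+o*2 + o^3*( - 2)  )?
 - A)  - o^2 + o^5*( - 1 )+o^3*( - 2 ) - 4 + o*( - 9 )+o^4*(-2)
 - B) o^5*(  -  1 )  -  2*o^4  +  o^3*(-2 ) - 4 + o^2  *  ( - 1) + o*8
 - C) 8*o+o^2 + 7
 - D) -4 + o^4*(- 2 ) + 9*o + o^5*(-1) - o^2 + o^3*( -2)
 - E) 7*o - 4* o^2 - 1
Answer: D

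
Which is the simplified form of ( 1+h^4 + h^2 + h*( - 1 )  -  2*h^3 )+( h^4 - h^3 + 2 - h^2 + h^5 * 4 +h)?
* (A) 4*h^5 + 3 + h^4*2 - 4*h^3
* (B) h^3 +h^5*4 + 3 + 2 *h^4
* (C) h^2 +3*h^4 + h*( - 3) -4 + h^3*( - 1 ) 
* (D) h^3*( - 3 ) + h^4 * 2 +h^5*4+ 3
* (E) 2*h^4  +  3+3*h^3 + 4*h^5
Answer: D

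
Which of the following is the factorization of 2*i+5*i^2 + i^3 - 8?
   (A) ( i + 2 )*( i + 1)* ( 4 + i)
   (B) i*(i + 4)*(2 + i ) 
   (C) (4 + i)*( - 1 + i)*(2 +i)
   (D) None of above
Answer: C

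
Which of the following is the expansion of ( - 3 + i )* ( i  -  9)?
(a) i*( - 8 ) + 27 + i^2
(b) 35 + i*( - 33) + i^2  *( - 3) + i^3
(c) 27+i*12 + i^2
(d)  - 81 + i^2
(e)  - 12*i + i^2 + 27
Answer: e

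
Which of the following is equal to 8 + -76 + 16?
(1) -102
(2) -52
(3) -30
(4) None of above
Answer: 2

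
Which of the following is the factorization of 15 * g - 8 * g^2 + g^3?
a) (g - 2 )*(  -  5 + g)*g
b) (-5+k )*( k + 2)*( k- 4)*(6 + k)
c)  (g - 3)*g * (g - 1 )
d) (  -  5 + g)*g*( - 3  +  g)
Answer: d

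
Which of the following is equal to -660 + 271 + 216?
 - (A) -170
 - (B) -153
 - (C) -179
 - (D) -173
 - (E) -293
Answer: D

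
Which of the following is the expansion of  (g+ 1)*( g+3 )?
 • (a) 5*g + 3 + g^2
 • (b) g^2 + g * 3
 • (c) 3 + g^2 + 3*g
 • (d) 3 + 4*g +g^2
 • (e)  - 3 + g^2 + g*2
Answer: d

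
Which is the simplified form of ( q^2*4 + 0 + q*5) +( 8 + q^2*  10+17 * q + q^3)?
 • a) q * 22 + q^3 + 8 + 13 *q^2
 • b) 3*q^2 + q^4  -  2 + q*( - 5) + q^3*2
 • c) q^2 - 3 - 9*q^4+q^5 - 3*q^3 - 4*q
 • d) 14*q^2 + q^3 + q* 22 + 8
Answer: d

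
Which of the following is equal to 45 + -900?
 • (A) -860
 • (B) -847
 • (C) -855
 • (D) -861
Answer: C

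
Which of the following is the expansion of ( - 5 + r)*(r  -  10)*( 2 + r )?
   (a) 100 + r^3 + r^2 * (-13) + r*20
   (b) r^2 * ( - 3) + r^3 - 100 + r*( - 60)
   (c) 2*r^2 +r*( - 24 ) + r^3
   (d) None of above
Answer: a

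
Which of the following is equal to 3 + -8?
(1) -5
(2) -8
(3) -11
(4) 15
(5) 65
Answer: 1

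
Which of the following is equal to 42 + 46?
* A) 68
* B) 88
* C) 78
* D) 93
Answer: B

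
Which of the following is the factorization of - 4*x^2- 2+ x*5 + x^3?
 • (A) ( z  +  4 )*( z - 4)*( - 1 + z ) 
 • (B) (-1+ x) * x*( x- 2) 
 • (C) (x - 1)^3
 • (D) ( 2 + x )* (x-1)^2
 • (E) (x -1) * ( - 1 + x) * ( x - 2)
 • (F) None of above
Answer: E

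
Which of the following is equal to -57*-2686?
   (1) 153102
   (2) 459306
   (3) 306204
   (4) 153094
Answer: 1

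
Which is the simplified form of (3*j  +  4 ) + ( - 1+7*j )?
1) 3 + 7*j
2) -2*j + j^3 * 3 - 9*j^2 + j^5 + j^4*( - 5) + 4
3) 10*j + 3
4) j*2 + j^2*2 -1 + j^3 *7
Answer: 3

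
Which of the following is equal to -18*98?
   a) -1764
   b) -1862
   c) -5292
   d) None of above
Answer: a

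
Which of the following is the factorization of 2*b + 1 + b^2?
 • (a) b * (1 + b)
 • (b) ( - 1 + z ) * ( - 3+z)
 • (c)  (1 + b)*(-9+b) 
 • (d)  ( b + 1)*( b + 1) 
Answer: d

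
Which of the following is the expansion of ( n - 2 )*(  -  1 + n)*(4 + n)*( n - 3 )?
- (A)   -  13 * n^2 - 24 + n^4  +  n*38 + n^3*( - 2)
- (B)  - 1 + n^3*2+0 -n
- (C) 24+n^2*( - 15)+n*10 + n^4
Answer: A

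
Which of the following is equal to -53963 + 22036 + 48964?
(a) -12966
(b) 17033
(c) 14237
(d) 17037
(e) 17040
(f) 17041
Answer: d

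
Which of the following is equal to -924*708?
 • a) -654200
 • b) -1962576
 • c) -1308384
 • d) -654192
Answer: d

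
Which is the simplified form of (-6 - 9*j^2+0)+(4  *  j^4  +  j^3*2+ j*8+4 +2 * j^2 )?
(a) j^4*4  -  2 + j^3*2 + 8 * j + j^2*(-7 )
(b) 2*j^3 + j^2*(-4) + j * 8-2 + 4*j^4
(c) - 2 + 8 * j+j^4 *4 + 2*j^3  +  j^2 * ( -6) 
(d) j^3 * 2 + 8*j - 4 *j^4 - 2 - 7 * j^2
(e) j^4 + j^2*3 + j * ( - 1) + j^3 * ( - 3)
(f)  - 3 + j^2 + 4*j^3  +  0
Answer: a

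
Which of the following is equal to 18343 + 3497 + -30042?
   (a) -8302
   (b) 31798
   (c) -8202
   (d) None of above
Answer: c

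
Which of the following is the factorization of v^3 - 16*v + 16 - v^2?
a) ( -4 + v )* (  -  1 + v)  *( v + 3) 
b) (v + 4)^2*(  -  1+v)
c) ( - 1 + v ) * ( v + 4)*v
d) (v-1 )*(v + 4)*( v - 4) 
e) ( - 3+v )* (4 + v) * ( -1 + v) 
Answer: d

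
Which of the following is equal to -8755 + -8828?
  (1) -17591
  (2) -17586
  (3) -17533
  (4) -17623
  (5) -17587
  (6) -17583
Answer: 6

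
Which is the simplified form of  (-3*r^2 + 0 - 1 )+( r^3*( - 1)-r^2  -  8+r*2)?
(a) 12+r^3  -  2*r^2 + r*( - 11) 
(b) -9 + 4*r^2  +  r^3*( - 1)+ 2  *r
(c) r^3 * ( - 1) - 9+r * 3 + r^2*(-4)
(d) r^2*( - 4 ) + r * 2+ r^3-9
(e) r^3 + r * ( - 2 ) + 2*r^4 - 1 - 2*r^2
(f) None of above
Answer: f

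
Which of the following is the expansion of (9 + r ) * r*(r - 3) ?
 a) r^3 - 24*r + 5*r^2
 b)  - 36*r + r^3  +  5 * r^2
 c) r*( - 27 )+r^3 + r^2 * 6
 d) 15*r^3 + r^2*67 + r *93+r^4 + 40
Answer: c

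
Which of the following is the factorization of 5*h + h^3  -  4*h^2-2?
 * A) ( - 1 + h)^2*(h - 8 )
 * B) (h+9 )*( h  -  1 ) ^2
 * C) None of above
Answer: C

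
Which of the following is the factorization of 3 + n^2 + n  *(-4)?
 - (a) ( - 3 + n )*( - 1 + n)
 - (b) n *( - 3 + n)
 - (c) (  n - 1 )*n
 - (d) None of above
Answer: a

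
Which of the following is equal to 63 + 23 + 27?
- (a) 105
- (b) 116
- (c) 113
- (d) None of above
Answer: c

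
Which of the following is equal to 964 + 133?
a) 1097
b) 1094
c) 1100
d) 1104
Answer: a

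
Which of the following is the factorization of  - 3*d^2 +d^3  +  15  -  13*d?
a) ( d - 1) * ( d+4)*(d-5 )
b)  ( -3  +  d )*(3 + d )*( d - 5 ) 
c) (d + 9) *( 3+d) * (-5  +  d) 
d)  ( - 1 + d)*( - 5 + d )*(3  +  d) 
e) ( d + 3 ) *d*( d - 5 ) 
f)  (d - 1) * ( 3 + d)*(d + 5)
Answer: d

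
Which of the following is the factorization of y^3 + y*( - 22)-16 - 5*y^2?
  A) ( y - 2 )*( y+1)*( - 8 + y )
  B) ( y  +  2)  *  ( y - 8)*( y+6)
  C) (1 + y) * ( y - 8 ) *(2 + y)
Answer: C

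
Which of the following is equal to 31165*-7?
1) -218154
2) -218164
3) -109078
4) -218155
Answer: 4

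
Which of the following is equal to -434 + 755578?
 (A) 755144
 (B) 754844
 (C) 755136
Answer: A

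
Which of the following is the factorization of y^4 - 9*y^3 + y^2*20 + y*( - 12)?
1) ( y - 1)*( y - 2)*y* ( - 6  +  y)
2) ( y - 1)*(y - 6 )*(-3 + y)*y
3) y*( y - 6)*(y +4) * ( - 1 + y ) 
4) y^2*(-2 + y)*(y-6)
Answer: 1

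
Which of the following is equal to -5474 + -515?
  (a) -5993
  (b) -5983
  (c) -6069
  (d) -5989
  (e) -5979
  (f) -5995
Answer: d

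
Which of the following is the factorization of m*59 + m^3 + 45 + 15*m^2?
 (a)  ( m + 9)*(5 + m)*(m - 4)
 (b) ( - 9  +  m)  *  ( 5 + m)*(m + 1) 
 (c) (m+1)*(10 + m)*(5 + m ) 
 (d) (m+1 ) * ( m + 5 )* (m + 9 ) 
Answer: d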